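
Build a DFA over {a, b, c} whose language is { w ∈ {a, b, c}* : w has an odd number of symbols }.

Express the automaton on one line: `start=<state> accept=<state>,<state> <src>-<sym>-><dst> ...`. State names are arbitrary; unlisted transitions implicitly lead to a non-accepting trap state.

Only the length mod 2 matters, so use a 2-cycle: from any state, every input symbol moves to the next state, wrapping q1 back to q0. Mark q1 accepting.
        a   b   c  
>  q0   q1  q1  q1 
 * q1   q0  q0  q0 
(> = start, * = accepting)

start=q0 accept=q1 q0-a->q1 q0-b->q1 q0-c->q1 q1-a->q0 q1-b->q0 q1-c->q0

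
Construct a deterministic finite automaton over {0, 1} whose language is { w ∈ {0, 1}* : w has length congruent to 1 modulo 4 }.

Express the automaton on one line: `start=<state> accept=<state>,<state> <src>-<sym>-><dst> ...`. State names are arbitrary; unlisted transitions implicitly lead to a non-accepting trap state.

start=s0 accept=s1 s0-0->s1 s0-1->s1 s1-0->s2 s1-1->s2 s2-0->s3 s2-1->s3 s3-0->s0 s3-1->s0

Only the length mod 4 matters, so use a 4-cycle: from any state, every input symbol moves to the next state, wrapping s3 back to s0. Mark s1 accepting.
4 states suffice.
        0   1  
>  s0   s1  s1 
 * s1   s2  s2 
   s2   s3  s3 
   s3   s0  s0 
(> = start, * = accepting)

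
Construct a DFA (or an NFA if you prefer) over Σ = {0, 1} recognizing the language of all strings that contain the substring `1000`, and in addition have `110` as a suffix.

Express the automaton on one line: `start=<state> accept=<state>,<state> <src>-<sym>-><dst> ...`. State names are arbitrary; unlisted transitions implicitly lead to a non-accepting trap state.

start=q0 accept=q7 q0-0->q0 q0-1->q1 q1-0->q2 q1-1->q1 q2-0->q3 q2-1->q1 q3-0->q4 q3-1->q1 q4-0->q4 q4-1->q5 q5-0->q4 q5-1->q6 q6-0->q7 q6-1->q6 q7-0->q4 q7-1->q5

Build one automaton per condition and run them in lockstep. One (5 states) tracks whether and how much of `1000` has been seen; the other (4 states) tracks how much of the suffix `110` has currently been matched. Each combined state is a pair, one component from each; accept when both components accept. Equivalent product states are then merged.
An 8-state machine:
        0   1  
>  q0   q0  q1 
   q1   q2  q1 
   q2   q3  q1 
   q3   q4  q1 
   q4   q4  q5 
   q5   q4  q6 
   q6   q7  q6 
 * q7   q4  q5 
(> = start, * = accepting)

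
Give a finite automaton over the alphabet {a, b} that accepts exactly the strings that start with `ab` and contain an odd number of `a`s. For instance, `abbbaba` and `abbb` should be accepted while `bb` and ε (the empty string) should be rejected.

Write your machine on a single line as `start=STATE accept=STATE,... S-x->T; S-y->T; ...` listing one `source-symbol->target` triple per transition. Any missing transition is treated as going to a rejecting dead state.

Build one automaton per condition and run them in lockstep. One (4 states) tracks whether the input so far still matches the prefix `ab`; the other (2 states) tracks the count of `a`s modulo 2. Each combined state is a pair, one component from each; accept when both components accept.
6 states suffice.
        a   b  
>  q0   q1  q2 
   q1   q2  q3 
   q2   q4  q2 
 * q3   q5  q3 
   q4   q2  q4 
   q5   q3  q5 
(> = start, * = accepting)

start=q0; accept=q3; q0-a->q1; q0-b->q2; q1-a->q2; q1-b->q3; q2-a->q4; q2-b->q2; q3-a->q5; q3-b->q3; q4-a->q2; q4-b->q4; q5-a->q3; q5-b->q5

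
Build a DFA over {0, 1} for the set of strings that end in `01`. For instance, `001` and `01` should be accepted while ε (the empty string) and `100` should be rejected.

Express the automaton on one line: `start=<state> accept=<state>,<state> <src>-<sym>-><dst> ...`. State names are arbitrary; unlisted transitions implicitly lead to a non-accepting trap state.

Remember how much of `01` the current input suffix matches. State q0 means no match yet; q1 means the last symbol is `0`; q2 means the last 2 symbols are `01`. Only q2 accepts. On a mismatch, fall back to the longest proper suffix that is still a prefix of `01`.
        0   1  
>  q0   q1  q0 
   q1   q1  q2 
 * q2   q1  q0 
(> = start, * = accepting)

start=q0 accept=q2 q0-0->q1 q0-1->q0 q1-0->q1 q1-1->q2 q2-0->q1 q2-1->q0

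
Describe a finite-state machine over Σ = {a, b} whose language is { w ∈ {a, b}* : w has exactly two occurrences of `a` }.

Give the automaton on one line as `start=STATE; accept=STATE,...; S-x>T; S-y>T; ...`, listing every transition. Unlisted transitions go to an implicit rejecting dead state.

start=q0; accept=q2; q0-a>q1; q0-b>q0; q1-a>q2; q1-b>q1; q2-a>q3; q2-b>q2; q3-a>q3; q3-b>q3

Only the number of `a`s matters, and only up to 3. Make a chain q0 → q1 → q2 → q3 advanced by each `a` (with q3 absorbing); every other symbol self-loops. The accepting set is {q2}.
A 4-state machine:
        a   b  
>  q0   q1  q0 
   q1   q2  q1 
 * q2   q3  q2 
   q3   q3  q3 
(> = start, * = accepting)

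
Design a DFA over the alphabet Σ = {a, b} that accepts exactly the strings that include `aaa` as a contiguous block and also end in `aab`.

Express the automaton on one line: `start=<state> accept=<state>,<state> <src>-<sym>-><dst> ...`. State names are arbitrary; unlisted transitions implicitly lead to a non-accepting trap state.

start=S0 accept=S4 S0-a->S1 S0-b->S0 S1-a->S2 S1-b->S0 S2-a->S3 S2-b->S0 S3-a->S3 S3-b->S4 S4-a->S5 S4-b->S6 S5-a->S3 S5-b->S6 S6-a->S5 S6-b->S6

Build one automaton per condition and run them in lockstep. One (4 states) tracks whether and how much of `aaa` has been seen; the other (4 states) tracks how much of the suffix `aab` has currently been matched. Each combined state is a pair, one component from each; accept when both components accept. Equivalent product states are then merged.
With 7 states:
        a   b  
>  S0   S1  S0 
   S1   S2  S0 
   S2   S3  S0 
   S3   S3  S4 
 * S4   S5  S6 
   S5   S3  S6 
   S6   S5  S6 
(> = start, * = accepting)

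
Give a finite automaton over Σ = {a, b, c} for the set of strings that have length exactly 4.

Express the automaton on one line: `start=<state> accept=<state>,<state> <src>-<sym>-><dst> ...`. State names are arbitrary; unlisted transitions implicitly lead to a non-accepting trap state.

Count input length up to 5: every symbol moves from S0 toward S5, which means 'more than 4' and absorbs. Accept from {S4}.
With 6 states:
        a   b   c  
>  S0   S1  S1  S1 
   S1   S2  S2  S2 
   S2   S3  S3  S3 
   S3   S4  S4  S4 
 * S4   S5  S5  S5 
   S5   S5  S5  S5 
(> = start, * = accepting)

start=S0 accept=S4 S0-a->S1 S0-b->S1 S0-c->S1 S1-a->S2 S1-b->S2 S1-c->S2 S2-a->S3 S2-b->S3 S2-c->S3 S3-a->S4 S3-b->S4 S3-c->S4 S4-a->S5 S4-b->S5 S4-c->S5 S5-a->S5 S5-b->S5 S5-c->S5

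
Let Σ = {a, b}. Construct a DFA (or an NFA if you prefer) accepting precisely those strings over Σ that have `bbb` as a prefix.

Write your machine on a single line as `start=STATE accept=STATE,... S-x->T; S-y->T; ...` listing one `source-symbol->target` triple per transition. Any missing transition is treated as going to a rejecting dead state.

start=s0; accept=s3; s0-a->s4; s0-b->s1; s1-a->s4; s1-b->s2; s2-a->s4; s2-b->s3; s3-a->s3; s3-b->s3; s4-a->s4; s4-b->s4

Walk along `bbb` while the input agrees: from s0 take `b` to s1, and so on. Any deviation drops to the rejecting sink s4. Once s3 is reached the prefix is confirmed and every continuation is accepted.
        a   b  
>  s0   s4  s1 
   s1   s4  s2 
   s2   s4  s3 
 * s3   s3  s3 
   s4   s4  s4 
(> = start, * = accepting)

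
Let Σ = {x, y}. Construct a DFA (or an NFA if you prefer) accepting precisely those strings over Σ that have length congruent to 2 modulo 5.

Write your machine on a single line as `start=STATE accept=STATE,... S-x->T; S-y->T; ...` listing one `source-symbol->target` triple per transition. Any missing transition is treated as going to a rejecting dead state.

start=A; accept=C; A-x->B; A-y->B; B-x->C; B-y->C; C-x->D; C-y->D; D-x->E; D-y->E; E-x->A; E-y->A

Count input length modulo 5: every symbol advances one step around the cycle A → B → C → D → E → A. Accept at C.
A 5-state machine:
       x  y 
>  A   B  B 
   B   C  C 
 * C   D  D 
   D   E  E 
   E   A  A 
(> = start, * = accepting)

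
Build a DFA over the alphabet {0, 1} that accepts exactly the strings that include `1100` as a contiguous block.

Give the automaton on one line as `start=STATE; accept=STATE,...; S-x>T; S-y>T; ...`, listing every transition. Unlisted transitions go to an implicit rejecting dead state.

start=A; accept=E; A-0>A; A-1>B; B-0>A; B-1>C; C-0>D; C-1>C; D-0>E; D-1>B; E-0>E; E-1>E

States A..D record the length of the longest prefix of `1100` that matches the current input suffix. Reaching E means `1100` has been seen, and we stay there forever. Accept from E.
       0  1 
>  A   A  B 
   B   A  C 
   C   D  C 
   D   E  B 
 * E   E  E 
(> = start, * = accepting)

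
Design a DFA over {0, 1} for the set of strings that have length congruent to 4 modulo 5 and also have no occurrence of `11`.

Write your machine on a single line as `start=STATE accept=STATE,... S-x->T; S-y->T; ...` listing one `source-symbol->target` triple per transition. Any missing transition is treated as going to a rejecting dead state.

start=s0; accept=s8,s9; s0-0->s1; s0-1->s2; s1-0->s3; s1-1->s4; s2-0->s3; s2-1->s5; s3-0->s6; s3-1->s7; s4-0->s6; s4-1->s5; s5-0->s5; s5-1->s5; s6-0->s8; s6-1->s9; s7-0->s8; s7-1->s5; s8-0->s0; s8-1->s10; s9-0->s0; s9-1->s5; s10-0->s1; s10-1->s5

Build one automaton per condition and run them in lockstep. The first has 5 states tracking the input length modulo 5; the second has 3 states tracking partial matches of the forbidden pattern `11`. A product state is a pair (one from each), accepting exactly when both do. After merging equivalent states the machine shrinks.
          0    1  
>  s0     s1   s2 
   s1     s3   s4 
   s2     s3   s5 
   s3     s6   s7 
   s4     s6   s5 
   s5     s5   s5 
   s6     s8   s9 
   s7     s8   s5 
 * s8     s0  s10 
 * s9     s0   s5 
   s10    s1   s5 
(> = start, * = accepting)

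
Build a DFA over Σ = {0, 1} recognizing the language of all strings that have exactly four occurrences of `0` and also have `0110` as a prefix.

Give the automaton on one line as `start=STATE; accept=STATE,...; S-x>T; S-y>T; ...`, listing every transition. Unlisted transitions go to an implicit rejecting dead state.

start=q0; accept=q12; q0-0>q1; q0-1>q2; q1-0>q3; q1-1>q4; q2-0>q5; q2-1>q2; q3-0>q6; q3-1>q3; q4-0>q3; q4-1>q7; q5-0>q3; q5-1>q5; q6-0>q8; q6-1>q6; q7-0>q9; q7-1>q5; q8-0>q10; q8-1>q8; q9-0>q11; q9-1>q9; q10-0>q10; q10-1>q10; q11-0>q12; q11-1>q11; q12-0>q13; q12-1>q12; q13-0>q13; q13-1>q13

Run two small machines in parallel and take their product. The first has 6 states tracking the count of `0`s, saturating at 5; the second has 6 states tracking whether the input so far still matches the prefix `0110`. A product state is a pair (one from each), accepting exactly when both do.
A 14-state machine:
          0    1  
>  q0     q1   q2 
   q1     q3   q4 
   q2     q5   q2 
   q3     q6   q3 
   q4     q3   q7 
   q5     q3   q5 
   q6     q8   q6 
   q7     q9   q5 
   q8    q10   q8 
   q9    q11   q9 
   q10   q10  q10 
   q11   q12  q11 
 * q12   q13  q12 
   q13   q13  q13 
(> = start, * = accepting)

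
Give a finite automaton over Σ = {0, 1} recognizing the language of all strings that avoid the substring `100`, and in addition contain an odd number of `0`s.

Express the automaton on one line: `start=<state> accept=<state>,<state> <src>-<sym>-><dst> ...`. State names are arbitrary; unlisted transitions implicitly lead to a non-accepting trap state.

Run two small machines in parallel and take their product. The first has 4 states tracking partial matches of the forbidden pattern `100`; the second has 2 states tracking the count of `0`s modulo 2. A product state is a pair (one from each), accepting exactly when both do. Equivalent product states are then merged.
With 7 states:
        0   1  
>  q0   q1  q2 
 * q1   q0  q3 
   q2   q4  q2 
 * q3   q5  q3 
 * q4   q6  q3 
   q5   q6  q2 
   q6   q6  q6 
(> = start, * = accepting)

start=q0 accept=q1,q3,q4 q0-0->q1 q0-1->q2 q1-0->q0 q1-1->q3 q2-0->q4 q2-1->q2 q3-0->q5 q3-1->q3 q4-0->q6 q4-1->q3 q5-0->q6 q5-1->q2 q6-0->q6 q6-1->q6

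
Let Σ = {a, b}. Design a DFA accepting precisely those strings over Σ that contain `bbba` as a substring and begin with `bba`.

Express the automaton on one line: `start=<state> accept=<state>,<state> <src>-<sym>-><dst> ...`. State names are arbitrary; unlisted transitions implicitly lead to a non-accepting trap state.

start=q0 accept=q12 q0-a->q1 q0-b->q2 q1-a->q1 q1-b->q3 q2-a->q1 q2-b->q4 q3-a->q1 q3-b->q5 q4-a->q6 q4-b->q7 q5-a->q1 q5-b->q7 q6-a->q6 q6-b->q8 q7-a->q9 q7-b->q7 q8-a->q6 q8-b->q10 q9-a->q9 q9-b->q9 q10-a->q6 q10-b->q11 q11-a->q12 q11-b->q11 q12-a->q12 q12-b->q12

Handle the two conditions separately and then intersect. One (5 states) tracks whether and how much of `bbba` has been seen; the other (5 states) tracks whether the input so far still matches the prefix `bba`. Each combined state is a pair, one component from each; accept when both components accept.
With 13 states:
          a    b  
>  q0     q1   q2 
   q1     q1   q3 
   q2     q1   q4 
   q3     q1   q5 
   q4     q6   q7 
   q5     q1   q7 
   q6     q6   q8 
   q7     q9   q7 
   q8     q6  q10 
   q9     q9   q9 
   q10    q6  q11 
   q11   q12  q11 
 * q12   q12  q12 
(> = start, * = accepting)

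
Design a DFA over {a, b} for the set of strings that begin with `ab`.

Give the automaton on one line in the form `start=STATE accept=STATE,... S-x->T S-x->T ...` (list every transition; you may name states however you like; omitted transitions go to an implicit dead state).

Walk along `ab` while the input agrees: from S0 take `a` to S1, and so on. Any deviation drops to the rejecting sink S3. Once S2 is reached the prefix is confirmed and every continuation is accepted.
With 4 states:
        a   b  
>  S0   S1  S3 
   S1   S3  S2 
 * S2   S2  S2 
   S3   S3  S3 
(> = start, * = accepting)

start=S0 accept=S2 S0-a->S1 S0-b->S3 S1-a->S3 S1-b->S2 S2-a->S2 S2-b->S2 S3-a->S3 S3-b->S3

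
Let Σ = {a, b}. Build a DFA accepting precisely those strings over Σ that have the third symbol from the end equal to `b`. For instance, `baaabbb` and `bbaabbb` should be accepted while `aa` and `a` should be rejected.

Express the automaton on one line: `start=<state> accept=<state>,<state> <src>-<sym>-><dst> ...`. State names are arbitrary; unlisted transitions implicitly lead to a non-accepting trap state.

A DFA must remember the last 3 symbols (since which symbol is third-to-last isn't known until the input ends). Use one state per possible window of the last ≤3 symbols; accept from those whose window starts with `b`.
A 15-state machine:
          a    b  
>  s0     s1   s2 
   s1     s3   s4 
   s2     s5   s6 
   s3     s7   s8 
   s4     s9  s10 
   s5    s11  s12 
   s6    s13  s14 
   s7     s7   s8 
   s8     s9  s10 
   s9    s11  s12 
   s10   s13  s14 
 * s11    s7   s8 
 * s12    s9  s10 
 * s13   s11  s12 
 * s14   s13  s14 
(> = start, * = accepting)

start=s0 accept=s11,s12,s13,s14 s0-a->s1 s0-b->s2 s1-a->s3 s1-b->s4 s2-a->s5 s2-b->s6 s3-a->s7 s3-b->s8 s4-a->s9 s4-b->s10 s5-a->s11 s5-b->s12 s6-a->s13 s6-b->s14 s7-a->s7 s7-b->s8 s8-a->s9 s8-b->s10 s9-a->s11 s9-b->s12 s10-a->s13 s10-b->s14 s11-a->s7 s11-b->s8 s12-a->s9 s12-b->s10 s13-a->s11 s13-b->s12 s14-a->s13 s14-b->s14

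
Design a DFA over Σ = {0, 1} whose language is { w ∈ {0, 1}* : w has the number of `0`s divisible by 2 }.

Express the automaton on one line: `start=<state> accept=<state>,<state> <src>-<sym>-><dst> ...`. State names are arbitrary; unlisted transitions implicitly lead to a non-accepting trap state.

Keep the running count of `0`s modulo 2: each `0` advances along the cycle S0 → S1 → S0 while other symbols loop. Accept at S0.
        0   1  
>* S0   S1  S0 
   S1   S0  S1 
(> = start, * = accepting)

start=S0 accept=S0 S0-0->S1 S0-1->S0 S1-0->S0 S1-1->S1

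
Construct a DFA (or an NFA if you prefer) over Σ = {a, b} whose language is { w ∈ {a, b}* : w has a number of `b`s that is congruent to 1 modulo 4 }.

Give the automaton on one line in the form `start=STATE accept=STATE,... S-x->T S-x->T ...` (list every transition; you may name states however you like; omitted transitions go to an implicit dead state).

start=S0 accept=S1 S0-a->S0 S0-b->S1 S1-a->S1 S1-b->S2 S2-a->S2 S2-b->S3 S3-a->S3 S3-b->S0

Keep the running count of `b`s modulo 4: each `b` advances along the cycle S0 → S1 → S2 → S3 → S0 while other symbols loop. Accept at S1.
        a   b  
>  S0   S0  S1 
 * S1   S1  S2 
   S2   S2  S3 
   S3   S3  S0 
(> = start, * = accepting)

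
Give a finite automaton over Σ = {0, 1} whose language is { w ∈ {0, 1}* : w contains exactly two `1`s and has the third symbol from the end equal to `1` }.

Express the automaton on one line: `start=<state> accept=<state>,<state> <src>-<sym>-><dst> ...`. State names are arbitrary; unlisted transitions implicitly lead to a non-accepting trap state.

Build one automaton per condition and run them in lockstep. One (4 states) tracks the count of `1`s, saturating at 3; the other (15 states) tracks the last 3 symbols read. Each combined state is a pair, one component from each; accept when both components accept. Equivalent product states are then merged.
11 states suffice.
          0    1  
>  s0     s0   s1 
   s1     s2   s3 
   s2     s4   s5 
   s3     s6   s7 
   s4     s4   s8 
 * s5     s9   s7 
 * s6    s10   s7 
   s7     s7   s7 
   s8     s9   s7 
   s9    s10   s7 
 * s10    s7   s7 
(> = start, * = accepting)

start=s0 accept=s5,s6,s10 s0-0->s0 s0-1->s1 s1-0->s2 s1-1->s3 s2-0->s4 s2-1->s5 s3-0->s6 s3-1->s7 s4-0->s4 s4-1->s8 s5-0->s9 s5-1->s7 s6-0->s10 s6-1->s7 s7-0->s7 s7-1->s7 s8-0->s9 s8-1->s7 s9-0->s10 s9-1->s7 s10-0->s7 s10-1->s7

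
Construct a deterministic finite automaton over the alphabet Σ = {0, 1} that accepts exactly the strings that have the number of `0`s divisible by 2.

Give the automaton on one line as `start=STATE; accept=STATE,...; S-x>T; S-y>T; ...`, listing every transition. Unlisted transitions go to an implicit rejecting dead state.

start=A; accept=A; A-0>B; A-1>A; B-0>A; B-1>B

The only thing that matters is how many `0`s have appeared, reduced mod 2. Use one state per residue: A for 0, …, B for 1. Reading `0` moves to the next residue; anything else stays put. A is accepting.
With 2 states:
       0  1 
>* A   B  A 
   B   A  B 
(> = start, * = accepting)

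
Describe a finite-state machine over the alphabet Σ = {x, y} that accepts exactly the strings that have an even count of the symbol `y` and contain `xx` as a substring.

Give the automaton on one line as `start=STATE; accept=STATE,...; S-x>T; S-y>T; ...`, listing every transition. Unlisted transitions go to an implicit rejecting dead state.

Handle the two conditions separately and then intersect. The first has 2 states tracking the count of `y`s modulo 2; the second has 3 states tracking whether and how much of `xx` has been seen. A product state is a pair (one from each), accepting exactly when both do.
        x   y  
>  s0   s1  s2 
   s1   s3  s2 
   s2   s4  s0 
 * s3   s3  s5 
   s4   s5  s0 
   s5   s5  s3 
(> = start, * = accepting)

start=s0; accept=s3; s0-x>s1; s0-y>s2; s1-x>s3; s1-y>s2; s2-x>s4; s2-y>s0; s3-x>s3; s3-y>s5; s4-x>s5; s4-y>s0; s5-x>s5; s5-y>s3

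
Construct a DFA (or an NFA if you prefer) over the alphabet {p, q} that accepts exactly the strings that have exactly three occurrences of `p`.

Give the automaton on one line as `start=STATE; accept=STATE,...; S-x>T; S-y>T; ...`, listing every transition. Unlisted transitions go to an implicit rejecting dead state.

Count `p`s, saturating at 4: states S0 through S3 mean 0 through 3 `p`s seen; S4 means more than 3. Each `p` increments (capped at S4); other symbols loop. Accept from {S3}.
5 states suffice.
        p   q  
>  S0   S1  S0 
   S1   S2  S1 
   S2   S3  S2 
 * S3   S4  S3 
   S4   S4  S4 
(> = start, * = accepting)

start=S0; accept=S3; S0-p>S1; S0-q>S0; S1-p>S2; S1-q>S1; S2-p>S3; S2-q>S2; S3-p>S4; S3-q>S3; S4-p>S4; S4-q>S4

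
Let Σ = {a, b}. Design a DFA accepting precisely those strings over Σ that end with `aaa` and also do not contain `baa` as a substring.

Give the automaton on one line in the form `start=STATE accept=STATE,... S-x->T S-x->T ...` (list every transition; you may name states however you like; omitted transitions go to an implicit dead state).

start=S0 accept=S4 S0-a->S1 S0-b->S2 S1-a->S3 S1-b->S2 S2-a->S2 S2-b->S2 S3-a->S4 S3-b->S2 S4-a->S4 S4-b->S2

Handle the two conditions separately and then intersect. One (4 states) tracks how much of the suffix `aaa` has currently been matched; the other (4 states) tracks partial matches of the forbidden pattern `baa`. Each combined state is a pair, one component from each; accept when both components accept. Equivalent product states are then merged.
With 5 states:
        a   b  
>  S0   S1  S2 
   S1   S3  S2 
   S2   S2  S2 
   S3   S4  S2 
 * S4   S4  S2 
(> = start, * = accepting)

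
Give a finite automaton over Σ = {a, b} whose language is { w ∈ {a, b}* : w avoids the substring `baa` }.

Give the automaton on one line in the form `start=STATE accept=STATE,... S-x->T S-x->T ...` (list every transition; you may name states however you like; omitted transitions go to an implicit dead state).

This is the complement of 'contains `baa`'. Use the same substring-matching states — q0 through q3 holding how much of `baa` has just been matched — but flip the accepting set: everything except the trap q3 accepts.
A 4-state machine:
        a   b  
>* q0   q0  q1 
 * q1   q2  q1 
 * q2   q3  q1 
   q3   q3  q3 
(> = start, * = accepting)

start=q0 accept=q0,q1,q2 q0-a->q0 q0-b->q1 q1-a->q2 q1-b->q1 q2-a->q3 q2-b->q1 q3-a->q3 q3-b->q3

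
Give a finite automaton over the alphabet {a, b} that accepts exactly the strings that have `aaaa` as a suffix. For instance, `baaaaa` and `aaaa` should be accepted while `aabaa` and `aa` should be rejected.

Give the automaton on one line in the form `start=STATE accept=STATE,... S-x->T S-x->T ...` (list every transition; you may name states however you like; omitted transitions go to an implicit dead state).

Remember how much of `aaaa` the current input suffix matches. State S0 means no match yet; S1 means the last symbol is `a`; S2 means the last 2 symbols are `aa`; S3 means the last 3 symbols are `aaa`; S4 means the last 4 symbols are `aaaa`. Only S4 accepts. On a mismatch, fall back to the longest proper suffix that is still a prefix of `aaaa`.
5 states suffice.
        a   b  
>  S0   S1  S0 
   S1   S2  S0 
   S2   S3  S0 
   S3   S4  S0 
 * S4   S4  S0 
(> = start, * = accepting)

start=S0 accept=S4 S0-a->S1 S0-b->S0 S1-a->S2 S1-b->S0 S2-a->S3 S2-b->S0 S3-a->S4 S3-b->S0 S4-a->S4 S4-b->S0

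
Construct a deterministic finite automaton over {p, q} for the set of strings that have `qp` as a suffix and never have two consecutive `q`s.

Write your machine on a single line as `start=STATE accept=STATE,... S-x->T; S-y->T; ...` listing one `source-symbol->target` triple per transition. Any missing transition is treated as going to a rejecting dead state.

Run two small machines in parallel and take their product. The first has 3 states tracking how much of the suffix `qp` has currently been matched; the second has 3 states tracking partial matches of the forbidden pattern `qq`. A product state is a pair (one from each), accepting exactly when both do. Equivalent product states are then merged.
With 4 states:
        p   q  
>  S0   S0  S1 
   S1   S2  S3 
 * S2   S0  S1 
   S3   S3  S3 
(> = start, * = accepting)

start=S0; accept=S2; S0-p->S0; S0-q->S1; S1-p->S2; S1-q->S3; S2-p->S0; S2-q->S1; S3-p->S3; S3-q->S3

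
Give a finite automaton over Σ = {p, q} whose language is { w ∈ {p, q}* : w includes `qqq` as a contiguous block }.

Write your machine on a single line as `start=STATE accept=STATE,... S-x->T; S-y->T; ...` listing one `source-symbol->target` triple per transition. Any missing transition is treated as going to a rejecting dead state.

start=s0; accept=s3; s0-p->s0; s0-q->s1; s1-p->s0; s1-q->s2; s2-p->s0; s2-q->s3; s3-p->s3; s3-q->s3

Track how much of `qqq` has been matched so far: state s0 is no progress, s3 is the absorbing accept state reached once `qqq` has occurred. Intermediate states record partial matches; on a mismatch, fall back to the longest reusable overlap.
4 states suffice.
        p   q  
>  s0   s0  s1 
   s1   s0  s2 
   s2   s0  s3 
 * s3   s3  s3 
(> = start, * = accepting)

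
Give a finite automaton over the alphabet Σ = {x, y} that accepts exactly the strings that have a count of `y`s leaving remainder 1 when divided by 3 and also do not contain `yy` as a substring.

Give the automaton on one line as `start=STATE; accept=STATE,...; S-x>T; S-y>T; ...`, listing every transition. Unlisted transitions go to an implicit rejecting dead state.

start=q0; accept=q1,q2; q0-x>q0; q0-y>q1; q1-x>q2; q1-y>q3; q2-x>q2; q2-y>q4; q3-x>q3; q3-y>q3; q4-x>q5; q4-y>q3; q5-x>q5; q5-y>q6; q6-x>q0; q6-y>q3

Run two small machines in parallel and take their product. One (3 states) tracks the count of `y`s modulo 3; the other (3 states) tracks partial matches of the forbidden pattern `yy`. Each combined state is a pair, one component from each; accept when both components accept. After merging equivalent states the machine shrinks.
        x   y  
>  q0   q0  q1 
 * q1   q2  q3 
 * q2   q2  q4 
   q3   q3  q3 
   q4   q5  q3 
   q5   q5  q6 
   q6   q0  q3 
(> = start, * = accepting)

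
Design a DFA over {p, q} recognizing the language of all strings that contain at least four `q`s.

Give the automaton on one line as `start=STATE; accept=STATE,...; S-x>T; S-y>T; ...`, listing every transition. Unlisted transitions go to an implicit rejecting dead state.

Count `q`s, saturating at 5: states S0 through S4 mean 0 through 4 `q`s seen; S5 means more than 4. Each `q` increments (capped at S5); other symbols loop. Accept from {S4, S5}.
With 6 states:
        p   q  
>  S0   S0  S1 
   S1   S1  S2 
   S2   S2  S3 
   S3   S3  S4 
 * S4   S4  S5 
 * S5   S5  S5 
(> = start, * = accepting)

start=S0; accept=S4,S5; S0-p>S0; S0-q>S1; S1-p>S1; S1-q>S2; S2-p>S2; S2-q>S3; S3-p>S3; S3-q>S4; S4-p>S4; S4-q>S5; S5-p>S5; S5-q>S5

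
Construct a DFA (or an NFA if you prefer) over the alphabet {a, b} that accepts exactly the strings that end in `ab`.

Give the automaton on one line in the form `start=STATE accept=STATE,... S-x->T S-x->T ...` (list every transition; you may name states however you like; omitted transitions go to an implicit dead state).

start=s0 accept=s2 s0-a->s1 s0-b->s0 s1-a->s1 s1-b->s2 s2-a->s1 s2-b->s0

Remember how much of `ab` the current input suffix matches. State s0 means no match yet; s1 means the last symbol is `a`; s2 means the last 2 symbols are `ab`. Only s2 accepts. On a mismatch, fall back to the longest proper suffix that is still a prefix of `ab`.
3 states suffice.
        a   b  
>  s0   s1  s0 
   s1   s1  s2 
 * s2   s1  s0 
(> = start, * = accepting)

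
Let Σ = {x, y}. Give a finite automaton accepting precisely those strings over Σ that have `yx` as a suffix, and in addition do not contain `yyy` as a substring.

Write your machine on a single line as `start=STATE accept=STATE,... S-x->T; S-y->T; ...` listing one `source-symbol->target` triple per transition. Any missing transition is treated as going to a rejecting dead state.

Run two small machines in parallel and take their product. The first has 3 states tracking how much of the suffix `yx` has currently been matched; the second has 4 states tracking partial matches of the forbidden pattern `yyy`. A product state is a pair (one from each), accepting exactly when both do. Equivalent product states are then merged.
With 5 states:
        x   y  
>  q0   q0  q1 
   q1   q2  q3 
 * q2   q0  q1 
   q3   q2  q4 
   q4   q4  q4 
(> = start, * = accepting)

start=q0; accept=q2; q0-x->q0; q0-y->q1; q1-x->q2; q1-y->q3; q2-x->q0; q2-y->q1; q3-x->q2; q3-y->q4; q4-x->q4; q4-y->q4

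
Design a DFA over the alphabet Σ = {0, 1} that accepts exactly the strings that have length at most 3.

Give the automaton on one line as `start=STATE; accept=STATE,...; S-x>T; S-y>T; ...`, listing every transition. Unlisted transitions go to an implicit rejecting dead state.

start=S0; accept=S0,S1,S2,S3; S0-0>S1; S0-1>S1; S1-0>S2; S1-1>S2; S2-0>S3; S2-1>S3; S3-0>S4; S3-1>S4; S4-0>S4; S4-1>S4

We only need to distinguish lengths 0, 1, …, 3, and '>3'. Chain S0 → S1 → S2 → S3 → S4 on every symbol, with S4 looping. Accepting states: {S0, S1, S2, S3}.
A 5-state machine:
        0   1  
>* S0   S1  S1 
 * S1   S2  S2 
 * S2   S3  S3 
 * S3   S4  S4 
   S4   S4  S4 
(> = start, * = accepting)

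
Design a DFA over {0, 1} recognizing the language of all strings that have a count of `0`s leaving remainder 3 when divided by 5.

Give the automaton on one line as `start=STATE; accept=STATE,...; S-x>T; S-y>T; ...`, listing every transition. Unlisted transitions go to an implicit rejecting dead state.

start=q0; accept=q3; q0-0>q1; q0-1>q0; q1-0>q2; q1-1>q1; q2-0>q3; q2-1>q2; q3-0>q4; q3-1>q3; q4-0>q0; q4-1>q4

Keep the running count of `0`s modulo 5: each `0` advances along the cycle q0 → q1 → q2 → q3 → q4 → q0 while other symbols loop. Accept at q3.
5 states suffice.
        0   1  
>  q0   q1  q0 
   q1   q2  q1 
   q2   q3  q2 
 * q3   q4  q3 
   q4   q0  q4 
(> = start, * = accepting)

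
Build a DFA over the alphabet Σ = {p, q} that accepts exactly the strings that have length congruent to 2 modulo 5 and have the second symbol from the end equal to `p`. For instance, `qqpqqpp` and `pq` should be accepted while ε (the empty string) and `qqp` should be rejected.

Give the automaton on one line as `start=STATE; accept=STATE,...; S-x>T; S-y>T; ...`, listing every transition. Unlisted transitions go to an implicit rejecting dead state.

Build one automaton per condition and run them in lockstep. One (5 states) tracks the input length modulo 5; the other (7 states) tracks the last 2 symbols read. Each combined state is a pair, one component from each; accept when both components accept. Minimizing collapses redundant product states.
7 states suffice.
        p   q  
>  s0   s1  s2 
   s1   s3  s3 
   s2   s4  s4 
 * s3   s5  s5 
   s4   s5  s5 
   s5   s6  s6 
   s6   s0  s0 
(> = start, * = accepting)

start=s0; accept=s3; s0-p>s1; s0-q>s2; s1-p>s3; s1-q>s3; s2-p>s4; s2-q>s4; s3-p>s5; s3-q>s5; s4-p>s5; s4-q>s5; s5-p>s6; s5-q>s6; s6-p>s0; s6-q>s0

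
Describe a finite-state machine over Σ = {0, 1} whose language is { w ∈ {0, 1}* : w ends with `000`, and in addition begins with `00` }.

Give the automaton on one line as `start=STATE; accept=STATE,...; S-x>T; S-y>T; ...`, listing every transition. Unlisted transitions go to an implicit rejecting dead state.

Build one automaton per condition and run them in lockstep. The first has 4 states tracking how much of the suffix `000` has currently been matched; the second has 4 states tracking whether the input so far still matches the prefix `00`. A product state is a pair (one from each), accepting exactly when both do. After merging equivalent states the machine shrinks.
With 7 states:
        0   1  
>  q0   q1  q2 
   q1   q3  q2 
   q2   q2  q2 
   q3   q4  q5 
 * q4   q4  q5 
   q5   q6  q5 
   q6   q3  q5 
(> = start, * = accepting)

start=q0; accept=q4; q0-0>q1; q0-1>q2; q1-0>q3; q1-1>q2; q2-0>q2; q2-1>q2; q3-0>q4; q3-1>q5; q4-0>q4; q4-1>q5; q5-0>q6; q5-1>q5; q6-0>q3; q6-1>q5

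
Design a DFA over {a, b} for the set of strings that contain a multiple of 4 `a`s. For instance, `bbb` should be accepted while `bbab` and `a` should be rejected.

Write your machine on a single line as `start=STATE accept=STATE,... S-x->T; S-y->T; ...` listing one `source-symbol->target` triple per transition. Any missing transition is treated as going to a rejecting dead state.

The only thing that matters is how many `a`s have appeared, reduced mod 4. Use one state per residue: q0 for 0, …, q3 for 3. Reading `a` moves to the next residue; anything else stays put. q0 is accepting.
With 4 states:
        a   b  
>* q0   q1  q0 
   q1   q2  q1 
   q2   q3  q2 
   q3   q0  q3 
(> = start, * = accepting)

start=q0; accept=q0; q0-a->q1; q0-b->q0; q1-a->q2; q1-b->q1; q2-a->q3; q2-b->q2; q3-a->q0; q3-b->q3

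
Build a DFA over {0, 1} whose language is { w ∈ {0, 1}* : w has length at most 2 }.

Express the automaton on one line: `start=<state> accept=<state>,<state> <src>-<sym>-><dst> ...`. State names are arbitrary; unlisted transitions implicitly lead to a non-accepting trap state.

Count input length up to 3: every symbol moves from A toward D, which means 'more than 2' and absorbs. Accept from {A, B, C}.
4 states suffice.
       0  1 
>* A   B  B 
 * B   C  C 
 * C   D  D 
   D   D  D 
(> = start, * = accepting)

start=A accept=A,B,C A-0->B A-1->B B-0->C B-1->C C-0->D C-1->D D-0->D D-1->D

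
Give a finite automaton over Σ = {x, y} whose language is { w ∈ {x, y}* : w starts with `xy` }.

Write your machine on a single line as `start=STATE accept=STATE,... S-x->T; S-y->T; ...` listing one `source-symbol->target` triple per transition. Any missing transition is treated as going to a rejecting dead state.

start=s0; accept=s2; s0-x->s1; s0-y->s3; s1-x->s3; s1-y->s2; s2-x->s2; s2-y->s2; s3-x->s3; s3-y->s3

Walk along `xy` while the input agrees: from s0 take `x` to s1, and so on. Any deviation drops to the rejecting sink s3. Once s2 is reached the prefix is confirmed and every continuation is accepted.
A 4-state machine:
        x   y  
>  s0   s1  s3 
   s1   s3  s2 
 * s2   s2  s2 
   s3   s3  s3 
(> = start, * = accepting)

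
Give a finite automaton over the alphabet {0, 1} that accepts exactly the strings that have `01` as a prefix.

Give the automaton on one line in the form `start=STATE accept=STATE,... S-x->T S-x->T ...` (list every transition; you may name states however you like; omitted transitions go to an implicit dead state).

Walk along `01` while the input agrees: from A take `0` to B, and so on. Any deviation drops to the rejecting sink D. Once C is reached the prefix is confirmed and every continuation is accepted.
With 4 states:
       0  1 
>  A   B  D 
   B   D  C 
 * C   C  C 
   D   D  D 
(> = start, * = accepting)

start=A accept=C A-0->B A-1->D B-0->D B-1->C C-0->C C-1->C D-0->D D-1->D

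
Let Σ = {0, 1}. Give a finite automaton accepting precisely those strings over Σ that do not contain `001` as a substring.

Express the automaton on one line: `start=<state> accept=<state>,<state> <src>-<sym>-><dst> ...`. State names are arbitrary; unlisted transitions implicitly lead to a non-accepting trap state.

start=A accept=A,B,C A-0->B A-1->A B-0->C B-1->A C-0->C C-1->D D-0->D D-1->D

This is the complement of 'contains `001`'. Use the same substring-matching states — A through D holding how much of `001` has just been matched — but flip the accepting set: everything except the trap D accepts.
With 4 states:
       0  1 
>* A   B  A 
 * B   C  A 
 * C   C  D 
   D   D  D 
(> = start, * = accepting)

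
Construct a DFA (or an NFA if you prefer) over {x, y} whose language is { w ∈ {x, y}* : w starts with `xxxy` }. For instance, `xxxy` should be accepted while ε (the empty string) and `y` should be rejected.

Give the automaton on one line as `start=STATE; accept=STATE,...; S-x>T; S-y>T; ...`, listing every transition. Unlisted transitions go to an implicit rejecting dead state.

Check the first 4 symbols one by one: q0 through q3 record how many have matched `xxxy` so far; any wrong symbol goes to the dead state q5. After all 4 match we enter the accepting sink q4.
With 6 states:
        x   y  
>  q0   q1  q5 
   q1   q2  q5 
   q2   q3  q5 
   q3   q5  q4 
 * q4   q4  q4 
   q5   q5  q5 
(> = start, * = accepting)

start=q0; accept=q4; q0-x>q1; q0-y>q5; q1-x>q2; q1-y>q5; q2-x>q3; q2-y>q5; q3-x>q5; q3-y>q4; q4-x>q4; q4-y>q4; q5-x>q5; q5-y>q5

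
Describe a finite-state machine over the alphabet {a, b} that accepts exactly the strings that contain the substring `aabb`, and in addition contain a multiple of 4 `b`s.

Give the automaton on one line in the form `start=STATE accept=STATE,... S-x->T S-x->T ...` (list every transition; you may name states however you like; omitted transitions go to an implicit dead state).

Build one automaton per condition and run them in lockstep. One (5 states) tracks whether and how much of `aabb` has been seen; the other (4 states) tracks the count of `b`s modulo 4. Each combined state is a pair, one component from each; accept when both components accept.
With 20 states:
          a    b  
>  s0     s1   s2 
   s1     s3   s2 
   s2     s4   s5 
   s3     s3   s6 
   s4     s7   s5 
   s5     s8   s9 
   s6     s4  s10 
   s7     s7  s11 
   s8    s12   s9 
   s9    s13   s0 
   s10   s10  s14 
   s11    s8  s14 
   s12   s12  s15 
   s13   s16   s0 
   s14   s14  s17 
   s15   s13  s17 
   s16   s16  s18 
 * s17   s17  s19 
   s18    s1  s19 
   s19   s19  s10 
(> = start, * = accepting)

start=s0 accept=s17 s0-a->s1 s0-b->s2 s1-a->s3 s1-b->s2 s2-a->s4 s2-b->s5 s3-a->s3 s3-b->s6 s4-a->s7 s4-b->s5 s5-a->s8 s5-b->s9 s6-a->s4 s6-b->s10 s7-a->s7 s7-b->s11 s8-a->s12 s8-b->s9 s9-a->s13 s9-b->s0 s10-a->s10 s10-b->s14 s11-a->s8 s11-b->s14 s12-a->s12 s12-b->s15 s13-a->s16 s13-b->s0 s14-a->s14 s14-b->s17 s15-a->s13 s15-b->s17 s16-a->s16 s16-b->s18 s17-a->s17 s17-b->s19 s18-a->s1 s18-b->s19 s19-a->s19 s19-b->s10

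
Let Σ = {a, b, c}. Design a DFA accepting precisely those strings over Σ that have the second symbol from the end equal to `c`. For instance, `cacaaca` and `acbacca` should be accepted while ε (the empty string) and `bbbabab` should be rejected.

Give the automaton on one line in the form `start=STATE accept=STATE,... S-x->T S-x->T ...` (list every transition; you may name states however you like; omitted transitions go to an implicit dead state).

start=q0 accept=q10,q11,q12 q0-a->q1 q0-b->q2 q0-c->q3 q1-a->q4 q1-b->q5 q1-c->q6 q2-a->q7 q2-b->q8 q2-c->q9 q3-a->q10 q3-b->q11 q3-c->q12 q4-a->q4 q4-b->q5 q4-c->q6 q5-a->q7 q5-b->q8 q5-c->q9 q6-a->q10 q6-b->q11 q6-c->q12 q7-a->q4 q7-b->q5 q7-c->q6 q8-a->q7 q8-b->q8 q8-c->q9 q9-a->q10 q9-b->q11 q9-c->q12 q10-a->q4 q10-b->q5 q10-c->q6 q11-a->q7 q11-b->q8 q11-c->q9 q12-a->q10 q12-b->q11 q12-c->q12

A DFA must remember the last 2 symbols (since which symbol is second-to-last isn't known until the input ends). Use one state per possible window of the last ≤2 symbols; accept from those whose window starts with `c`.
13 states suffice.
          a    b    c  
>  q0     q1   q2   q3 
   q1     q4   q5   q6 
   q2     q7   q8   q9 
   q3    q10  q11  q12 
   q4     q4   q5   q6 
   q5     q7   q8   q9 
   q6    q10  q11  q12 
   q7     q4   q5   q6 
   q8     q7   q8   q9 
   q9    q10  q11  q12 
 * q10    q4   q5   q6 
 * q11    q7   q8   q9 
 * q12   q10  q11  q12 
(> = start, * = accepting)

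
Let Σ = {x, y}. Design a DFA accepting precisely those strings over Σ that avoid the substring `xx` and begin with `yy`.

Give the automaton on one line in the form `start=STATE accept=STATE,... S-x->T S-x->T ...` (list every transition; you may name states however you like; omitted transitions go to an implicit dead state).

Build one automaton per condition and run them in lockstep. One (3 states) tracks partial matches of the forbidden pattern `xx`; the other (4 states) tracks whether the input so far still matches the prefix `yy`. Each combined state is a pair, one component from each; accept when both components accept.
        x   y  
>  s0   s1  s2 
   s1   s3  s4 
   s2   s1  s5 
   s3   s3  s3 
   s4   s1  s4 
 * s5   s6  s5 
 * s6   s7  s5 
   s7   s7  s7 
(> = start, * = accepting)

start=s0 accept=s5,s6 s0-x->s1 s0-y->s2 s1-x->s3 s1-y->s4 s2-x->s1 s2-y->s5 s3-x->s3 s3-y->s3 s4-x->s1 s4-y->s4 s5-x->s6 s5-y->s5 s6-x->s7 s6-y->s5 s7-x->s7 s7-y->s7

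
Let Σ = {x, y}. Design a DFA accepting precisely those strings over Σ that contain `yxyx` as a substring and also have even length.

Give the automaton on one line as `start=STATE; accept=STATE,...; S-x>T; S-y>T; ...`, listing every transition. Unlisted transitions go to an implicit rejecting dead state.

Build one automaton per condition and run them in lockstep. One (5 states) tracks whether and how much of `yxyx` has been seen; the other (2 states) tracks the input length modulo 2. Each combined state is a pair, one component from each; accept when both components accept.
A 10-state machine:
        x   y  
>  q0   q1  q2 
   q1   q0  q3 
   q2   q4  q3 
   q3   q5  q2 
   q4   q1  q6 
   q5   q0  q7 
   q6   q8  q3 
   q7   q9  q2 
 * q8   q9  q9 
   q9   q8  q8 
(> = start, * = accepting)

start=q0; accept=q8; q0-x>q1; q0-y>q2; q1-x>q0; q1-y>q3; q2-x>q4; q2-y>q3; q3-x>q5; q3-y>q2; q4-x>q1; q4-y>q6; q5-x>q0; q5-y>q7; q6-x>q8; q6-y>q3; q7-x>q9; q7-y>q2; q8-x>q9; q8-y>q9; q9-x>q8; q9-y>q8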